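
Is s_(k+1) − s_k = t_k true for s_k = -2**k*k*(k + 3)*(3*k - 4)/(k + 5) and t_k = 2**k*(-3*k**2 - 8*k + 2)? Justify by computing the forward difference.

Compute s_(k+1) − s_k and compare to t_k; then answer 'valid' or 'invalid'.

s_(k+1) = -2**(k + 1)*(k + 1)*(k + 4)*(3*k - 1)/(k + 6)
s_(k+1) − s_k = 2**k*(-3*k**4 - 35*k**3 - 136*k**2 - 134*k + 40)/(k**2 + 11*k + 30)
(s_(k+1) − s_k) − t_k = 2**(k + 1)*(3*k**3 + 20*k**2 + 42*k - 10)/(k**2 + 11*k + 30)

Invalid: residual 2**(k + 1)*(3*k**3 + 20*k**2 + 42*k - 10)/(k**2 + 11*k + 30) ≠ 0.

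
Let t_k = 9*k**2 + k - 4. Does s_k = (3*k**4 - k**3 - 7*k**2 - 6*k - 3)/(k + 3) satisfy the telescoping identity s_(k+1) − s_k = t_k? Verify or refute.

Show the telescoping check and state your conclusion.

Invalid: residual 2*(-6*k**3 - 32*k**2 - 2*k + 9)/(k**2 + 7*k + 12) ≠ 0.

s_(k+1) = (3*k**4 + 11*k**3 + 8*k**2 - 11*k - 14)/(k + 4)
s_(k+1) − s_k = (9*k**4 + 52*k**3 + 47*k**2 - 20*k - 30)/(k**2 + 7*k + 12)
(s_(k+1) − s_k) − t_k = 2*(-6*k**3 - 32*k**2 - 2*k + 9)/(k**2 + 7*k + 12)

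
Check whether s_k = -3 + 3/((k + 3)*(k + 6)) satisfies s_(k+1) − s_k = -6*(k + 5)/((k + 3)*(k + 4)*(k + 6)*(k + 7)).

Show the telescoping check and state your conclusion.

s_(k+1) = -3 + 3/((k + 4)*(k + 7))
s_(k+1) − s_k = 6*(-k - 5)/(k**4 + 20*k**3 + 145*k**2 + 450*k + 504)
(s_(k+1) − s_k) − t_k = 0

valid (s_(k+1) − s_k reduces to t_k)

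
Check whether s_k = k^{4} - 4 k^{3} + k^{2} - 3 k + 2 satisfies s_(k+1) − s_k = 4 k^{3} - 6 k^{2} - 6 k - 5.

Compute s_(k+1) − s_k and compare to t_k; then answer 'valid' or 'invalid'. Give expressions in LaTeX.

s_(k+1) = k**4 - 5*k**2 - 9*k - 3
s_(k+1) − s_k = 4*k**3 - 6*k**2 - 6*k - 5
(s_(k+1) − s_k) − t_k = 0

Valid — Δs_k = t_k.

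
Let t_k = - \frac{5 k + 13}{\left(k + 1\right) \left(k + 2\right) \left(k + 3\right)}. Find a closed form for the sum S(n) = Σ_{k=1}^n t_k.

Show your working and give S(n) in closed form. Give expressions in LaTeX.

S(n) = \frac{n \left(- 7 n - 20\right)}{3 \left(n^{2} + 5 n + 6\right)}

The ratio is (k + 1)*(5*k + 18)/((k + 4)*(5*k + 13)).
Take A(k)=k + 1, B(k)=k + 4, C(k)=k + 13/5.
Solve (k + 1)·f(k+1) − (k + 3)·f(k) = k + 13/5.
Bound: deg f ≤ 2.
Coefficient equations give f(k) = k*(9*k + 17)/10.
Get s_k = R·t_k = k*(-9*k - 17)/(2*(k + 1)*(k + 2)) with R(k) = B(k−1)f(k)/C(k) = k*(k + 3)*(9*k + 17)/(2*(5*k + 13)).
Δs = (-5*k - 13)/(k**3 + 6*k**2 + 11*k + 6), as required.
Telescope: S(n) = s_(n+1) − s_(1) = (-9*n**2 - 35*n - 26)/(2*(n**2 + 5*n + 6)) − (-13/6) = n*(-7*n - 20)/(3*(n**2 + 5*n + 6)).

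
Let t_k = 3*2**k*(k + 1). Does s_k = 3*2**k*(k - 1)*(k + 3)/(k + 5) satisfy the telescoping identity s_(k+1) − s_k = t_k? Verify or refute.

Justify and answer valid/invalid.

Invalid: residual 6*2**k*(-k**2 - 5*k - 6)/(k**2 + 11*k + 30) ≠ 0.

s_(k+1) = 6*2**k*k*(k + 4)/(k + 6)
s_(k+1) − s_k = 3*2**k*(k**3 + 10*k**2 + 31*k + 18)/(k**2 + 11*k + 30)
(s_(k+1) − s_k) − t_k = 6*2**k*(-k**2 - 5*k - 6)/(k**2 + 11*k + 30)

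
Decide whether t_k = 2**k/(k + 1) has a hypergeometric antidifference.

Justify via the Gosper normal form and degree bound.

Step 1: r(k) = 2*(k + 1)/(k + 2).
So A=2*k + 2 and B=k + 2, with C=1.
Set up (2*k + 2)·f(k+1) − (k + 1)·f(k) − (1) = 0.
Degrees (1,1,0) ⇒ d ≤ -1.
deg f ≤ -1 is impossible — no certificate.

No — key equation has no polynomial f.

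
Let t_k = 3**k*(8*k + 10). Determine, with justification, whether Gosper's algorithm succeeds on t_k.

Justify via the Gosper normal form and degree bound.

Yes. s_k = 3**k*(4*k - 1).

r(k) = 3*(4*k + 9)/(4*k + 5) after simplifying.
Gosper form: A/B · C(k+1)/C(k) with A=3, B=1, C=k + 5/4.
Need (3)·f(k+1) − (1)·f(k) = k + 5/4.
deg f ≤ 1 (via 0,0,1).
Match coefficients ⇒ f(k) = (4*k - 1)/8.
So s_k = (B(k−1)f/C)·t_k = ((4*k - 1)/(2*(4*k + 5)))·t_k = 3**k*(4*k - 1).
Check: Δs_k = 3**k*(8*k + 10). ✓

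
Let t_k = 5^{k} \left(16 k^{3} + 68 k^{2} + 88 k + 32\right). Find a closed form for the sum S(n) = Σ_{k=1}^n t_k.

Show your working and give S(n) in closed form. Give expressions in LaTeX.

Compute t_(k+1)/t_k: get 5*(4*k**3 + 29*k**2 + 68*k + 51)/(4*k**3 + 17*k**2 + 22*k + 8).
So A=5 and B=1, with C=k**3 + 17*k**2/4 + 11*k/2 + 2.
Key eq: (5)·f(k+1) = (1)·f(k) + (k**3 + 17*k**2/4 + 11*k/2 + 2).
deg f ≤ 3 (via 0,0,3).
Coefficient equations give f(k) = (2*k - 1)*(k**2 + k + 1)/8.
Get s_k = R·t_k = 2*5**k*(2*k**3 + k**2 + k - 1) with R(k) = B(k−1)f(k)/C(k) = (2*k - 1)*(k**2 + k + 1)/(2*(k + 2)*(4*k**2 + 9*k + 4)).
Verify: 5**k*(16*k**3 + 68*k**2 + 88*k + 32) matches t_k.
Σ_(k=1)^n t_k = s_(n+1) − s_(1) = (5**(n + 1)*(4*n**3 + 14*n**2 + 18*n + 6)) − (30), i.e. 20*5**n*n**3 + 70*5**n*n**2 + 90*5**n*n + 30*5**n - 30.

S(n) = 20 \cdot 5^{n} n^{3} + 70 \cdot 5^{n} n^{2} + 90 \cdot 5^{n} n + 30 \cdot 5^{n} - 30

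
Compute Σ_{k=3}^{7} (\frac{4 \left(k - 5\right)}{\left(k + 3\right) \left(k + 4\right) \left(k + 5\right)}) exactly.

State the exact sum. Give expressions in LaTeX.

Ratio r(k) = (k - 4)*(k + 3)/((k - 5)*(k + 6)).
Normal form (A,B,C) = (k + 3, k + 6, k - 5).
Set up (k + 3)·f(k+1) − (k + 5)·f(k) − (k - 5) = 0.
From deg A=1, deg B=1, deg C=1: d=2.
Coefficient equations give f(k) = -k*(k + 19)/12.
Certificate R = B(k−1)f/C = -k*(k + 5)*(k + 19)/(12*(k - 5)) gives s_k = k*(-k - 19)/(3*(k + 3)*(k + 4)).
Check: Δs_k = 4*(k - 5)/(k**3 + 12*k**2 + 47*k + 60). ✓
Sum = s_(8) − s_(3); s_(8) = -6/11, s_(3) = -11/21 ⇒ -5/231.

Σ = -5/231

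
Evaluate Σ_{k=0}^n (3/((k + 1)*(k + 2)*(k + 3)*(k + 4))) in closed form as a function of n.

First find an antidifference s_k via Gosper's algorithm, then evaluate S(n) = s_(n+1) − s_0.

S(n) = (n**3 + 9*n**2 + 26*n + 18)/(6*(n**3 + 9*n**2 + 26*n + 24))

Compute t_(k+1)/t_k: get (k + 1)/(k + 5).
Take A(k)=k + 1, B(k)=k + 5, C(k)=1.
Need (k + 1)·f(k+1) − (k + 4)·f(k) = 1.
From deg A=1, deg B=1, deg C=0: d=3.
Match coefficients ⇒ f(k) = k*(k**2 + 6*k + 11)/18.
Get s_k = R·t_k = k*(k**2 + 6*k + 11)/(6*(k + 1)*(k + 2)*(k + 3)) with R(k) = B(k−1)f(k)/C(k) = k*(k + 4)*(k**2 + 6*k + 11)/18.
s_(k+1) − s_k = 3/(k**4 + 10*k**3 + 35*k**2 + 50*k + 24) = t_k.
Σ_(k=0)^n t_k = s_(n+1) − s_(0) = ((n**3 + 9*n**2 + 26*n + 18)/(6*(n**3 + 9*n**2 + 26*n + 24))) − (0), i.e. (n**3 + 9*n**2 + 26*n + 18)/(6*(n**3 + 9*n**2 + 26*n + 24)).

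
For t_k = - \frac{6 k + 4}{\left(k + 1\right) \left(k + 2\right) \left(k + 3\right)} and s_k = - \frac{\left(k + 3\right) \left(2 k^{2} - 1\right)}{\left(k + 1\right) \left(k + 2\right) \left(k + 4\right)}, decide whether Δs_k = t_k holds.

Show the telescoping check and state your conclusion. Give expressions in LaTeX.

Invalid: residual \frac{- 2 k^{3} + 29 k + 19}{k^{5} + 15 k^{4} + 85 k^{3} + 225 k^{2} + 274 k + 120} ≠ 0.

s_(k+1) = -(k + 4)*(2*(k + 1)**2 - 1)/((k + 2)*(k + 3)*(k + 5))
s_(k+1) − s_k = (-8*k**3 - 58*k**2 - 127*k - 61)/(k**5 + 15*k**4 + 85*k**3 + 225*k**2 + 274*k + 120)
(s_(k+1) − s_k) − t_k = (-2*k**3 + 29*k + 19)/(k**5 + 15*k**4 + 85*k**3 + 225*k**2 + 274*k + 120)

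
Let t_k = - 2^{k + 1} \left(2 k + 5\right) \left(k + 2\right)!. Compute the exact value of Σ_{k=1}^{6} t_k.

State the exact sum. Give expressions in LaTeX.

Σ = -92897256

t_(k+1)/t_k = 2*(k + 3)*(2*k + 7)/(2*k + 5).
Normal form (A,B,C) = (2*k + 6, 1, k + 5/2).
Key eq: (2*k + 6)·f(k+1) = (1)·f(k) + (k + 5/2).
Degrees (1,0,1) ⇒ d ≤ 0.
A polynomial solution: f(k) = 1/2.
Then R = B(k−1)f/C = 1/(2*k + 5), so s_k = R(k)·t_k = -2**(k + 1)*factorial(k + 2).
Check: Δs_k = -2**(k + 1)*(2*k + 5)*factorial(k + 2). ✓
Telescoping: Σ = s_(7) − s_(1) = -92897280 − (-24) = -92897256.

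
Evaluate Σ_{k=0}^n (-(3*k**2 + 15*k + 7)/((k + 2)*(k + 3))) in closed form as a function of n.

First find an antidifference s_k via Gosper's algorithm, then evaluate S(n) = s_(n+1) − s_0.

S(n) = (-6*n**2 - 13*n - 7)/(2*(n + 3))

r(k) = (k + 2)*(15*k + 3*(k + 1)**2 + 22)/((k + 4)*(3*k**2 + 15*k + 7)) after simplifying.
Gosper form: A/B · C(k+1)/C(k) with A=k + 2, B=k + 4, C=k**2 + 5*k + 7/3.
Key eq: (k + 2)·f(k+1) = (k + 3)·f(k) + (k**2 + 5*k + 7/3).
d = 2 from the (1,1,2) case.
Solving with deg f ≤ 2: f(k) = k*(6*k + 1)/6.
Certificate R = B(k−1)f/C = k*(k + 3)*(6*k + 1)/(2*(3*k**2 + 15*k + 7)) gives s_k = k*(-6*k - 1)/(2*(k + 2)).
Δs = (-3*k**2 - 15*k - 7)/(k**2 + 5*k + 6), as required.
Σ_(k=0)^n t_k = s_(n+1) − s_(0) = ((-6*n**2 - 13*n - 7)/(2*(n + 3))) − (0), i.e. (-6*n**2 - 13*n - 7)/(2*(n + 3)).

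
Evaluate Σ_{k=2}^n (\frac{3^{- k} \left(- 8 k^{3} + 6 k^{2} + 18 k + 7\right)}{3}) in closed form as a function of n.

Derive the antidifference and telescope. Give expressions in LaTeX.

S(n) = 3^{- n - 2} \left(- 44 \cdot 3^{n} + 12 n^{3} + 45 n^{2} + 54 n + 21\right)

Step 1: r(k) = (8*k**3 + 18*k**2 - 6*k - 23)/(3*(8*k**3 - 6*k**2 - 18*k - 7)).
Take A(k)=1/3, B(k)=1, C(k)=k**3 - 3*k**2/4 - 9*k/4 - 7/8.
Key eq: (1/3)·f(k+1) = (1)·f(k) + (k**3 - 3*k**2/4 - 9*k/4 - 7/8).
d = 3 from the (0,0,3) case.
Coefficient equations give f(k) = -3*k**2*(4*k + 3)/8.
R(k) = B(k−1)·f(k)/C(k) = -3*k**2*(4*k + 3)/(8*k**3 - 6*k**2 - 18*k - 7); s_k = R·t_k = k**2*(4*k + 3)/3**k.
Check: Δs_k = (-8*k**3 + 6*k**2 + 18*k + 7)/(3*3**k). ✓
Evaluate: s_(n+1) = 3**(-n - 1)*(4*n**3 + 15*n**2 + 18*n + 7); subtract s_(2) = 44/9 ⇒ S(n) = 3**(-n - 2)*(-44*3**n + 12*n**3 + 45*n**2 + 54*n + 21).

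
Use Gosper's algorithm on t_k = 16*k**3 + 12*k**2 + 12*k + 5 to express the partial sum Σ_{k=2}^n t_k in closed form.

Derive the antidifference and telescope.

S(n) = 4*n**4 + 12*n**3 + 16*n**2 + 13*n - 45

Compute t_(k+1)/t_k: get (16*k**3 + 60*k**2 + 84*k + 45)/(16*k**3 + 12*k**2 + 12*k + 5).
Take A(k)=1, B(k)=1, C(k)=k**3 + 3*k**2/4 + 3*k/4 + 5/16.
f must satisfy (1)·f(k+1) − (1)·f(k) = k**3 + 3*k**2/4 + 3*k/4 + 5/16.
d = 4 from the (0,0,3) case.
Solving with deg f ≤ 4: f(k) = k*(4*k**3 - 4*k**2 + 4*k + 1)/16.
Then R = B(k−1)f/C = k*(4*k**3 - 4*k**2 + 4*k + 1)/((2*k + 1)*(8*k**2 + 2*k + 5)), so s_k = R(k)·t_k = k*(4*k**3 - 4*k**2 + 4*k + 1).
Δs = 16*k**3 + 12*k**2 + 12*k + 5, as required.
s_(n+1) = 4*n**4 + 12*n**3 + 16*n**2 + 13*n + 5 and s_(2) = 50, so S(n) = 4*n**4 + 12*n**3 + 16*n**2 + 13*n - 45.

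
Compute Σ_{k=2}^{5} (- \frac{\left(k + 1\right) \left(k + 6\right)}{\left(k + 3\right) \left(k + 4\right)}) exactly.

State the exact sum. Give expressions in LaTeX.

Σ = -52/15

Step 1: r(k) = (k + 2)*(k + 3)*(k + 7)/((k + 1)*(k + 5)*(k + 6)).
Take A(k)=k + 3, B(k)=k + 5, C(k)=k**2 + 7*k + 6.
f must satisfy (k + 3)·f(k+1) − (k + 4)·f(k) = k**2 + 7*k + 6.
Degrees (1,1,2) ⇒ d ≤ 2.
A polynomial solution: f(k) = k*(k + 1).
R(k) = B(k−1)·f(k)/C(k) = k*(k + 4)/(k + 6); s_k = R·t_k = k*(-k - 1)/(k + 3).
Verify: (-k**2 - 7*k - 6)/(k**2 + 7*k + 12) matches t_k.
Telescoping: Σ = s_(6) − s_(2) = -14/3 − (-6/5) = -52/15.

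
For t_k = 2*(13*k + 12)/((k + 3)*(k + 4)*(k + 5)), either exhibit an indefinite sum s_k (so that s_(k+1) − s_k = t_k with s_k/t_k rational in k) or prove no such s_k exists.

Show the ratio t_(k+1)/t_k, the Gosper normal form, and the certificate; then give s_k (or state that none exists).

s_k = k*(17*k + 15)/(4*(k + 3)*(k + 4))

The ratio is (k + 3)*(13*k + 25)/((k + 6)*(13*k + 12)).
Factor: A=k + 3; B=k + 6; C=k + 12/13.
f must satisfy (k + 3)·f(k+1) − (k + 5)·f(k) = k + 12/13.
From deg A=1, deg B=1, deg C=1: d=2.
Match coefficients ⇒ f(k) = k*(17*k + 15)/104.
Certificate R = B(k−1)f/C = k*(k + 5)*(17*k + 15)/(8*(13*k + 12)) gives s_k = k*(17*k + 15)/(4*(k + 3)*(k + 4)).
Verify: 2*(13*k + 12)/(k**3 + 12*k**2 + 47*k + 60) matches t_k.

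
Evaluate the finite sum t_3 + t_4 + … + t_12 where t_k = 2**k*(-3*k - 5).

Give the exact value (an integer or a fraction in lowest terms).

r(k) = 2*(3*k + 8)/(3*k + 5) after simplifying.
A = 2, B = 1, C = k + 5/3.
Key eq: (2)·f(k+1) = (1)·f(k) + (k + 5/3).
d = 1 from the (0,0,1) case.
Match coefficients ⇒ f(k) = (3*k - 1)/3.
Certificate R = B(k−1)f/C = (3*k - 1)/(3*k + 5) gives s_k = 2**k*(1 - 3*k).
Δs = 2**k*(-3*k - 5), as required.
Telescoping: Σ = s_(13) − s_(3) = -311296 − (-64) = -311232.

Σ = -311232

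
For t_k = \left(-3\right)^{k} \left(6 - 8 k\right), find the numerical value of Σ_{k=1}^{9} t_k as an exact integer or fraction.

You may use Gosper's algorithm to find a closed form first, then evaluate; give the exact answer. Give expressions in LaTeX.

r(k) = 3*(-4*k - 1)/(4*k - 3) after simplifying.
Factor: A=-3; B=1; C=k - 3/4.
f must satisfy (-3)·f(k+1) − (1)·f(k) = k - 3/4.
d = 1 from the (0,0,1) case.
Solving with deg f ≤ 1: f(k) = -(2*k - 3)/8.
Certificate R = B(k−1)f/C = -(2*k - 3)/(2*(4*k - 3)) gives s_k = (-3)**k*(2*k - 3).
s_(k+1) − s_k = (-3)**k*(6 - 8*k) = t_k.
Telescoping: Σ = s_(10) − s_(1) = 1003833 − (3) = 1003830.

Σ = 1003830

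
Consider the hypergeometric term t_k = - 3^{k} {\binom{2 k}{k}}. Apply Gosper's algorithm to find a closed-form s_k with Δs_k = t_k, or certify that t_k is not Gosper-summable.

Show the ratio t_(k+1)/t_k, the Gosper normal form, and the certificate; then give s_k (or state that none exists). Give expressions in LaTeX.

not Gosper-summable; s_k does not exist

Ratio r(k) = 6*(2*k + 1)/(k + 1).
So A=12*k + 6 and B=k + 1, with C=1.
Set up (12*k + 6)·f(k+1) − (k)·f(k) − (1) = 0.
From deg A=1, deg B=1, deg C=0: d=-1.
deg f ≤ -1 is impossible — no certificate.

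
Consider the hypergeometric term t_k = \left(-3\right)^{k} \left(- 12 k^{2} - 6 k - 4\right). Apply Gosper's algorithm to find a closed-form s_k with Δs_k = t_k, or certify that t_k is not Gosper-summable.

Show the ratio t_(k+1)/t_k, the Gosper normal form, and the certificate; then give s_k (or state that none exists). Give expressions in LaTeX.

The ratio is 3*(-6*k**2 - 15*k - 11)/(6*k**2 + 3*k + 2).
A = -3, B = 1, C = k**2 + k/2 + 1/3.
Need (-3)·f(k+1) − (1)·f(k) = k**2 + k/2 + 1/3.
Bound: deg f ≤ 2.
A polynomial solution: f(k) = -(3*k**2 - 3*k + 1)/12.
Get s_k = R·t_k = (-3)**k*(3*k**2 - 3*k + 1) with R(k) = B(k−1)f(k)/C(k) = -(3*k**2 - 3*k + 1)/(2*(6*k**2 + 3*k + 2)).
Check: Δs_k = (-3)**k*(-12*k**2 - 6*k - 4). ✓

s_k = \left(-3\right)^{k} \left(3 k^{2} - 3 k + 1\right)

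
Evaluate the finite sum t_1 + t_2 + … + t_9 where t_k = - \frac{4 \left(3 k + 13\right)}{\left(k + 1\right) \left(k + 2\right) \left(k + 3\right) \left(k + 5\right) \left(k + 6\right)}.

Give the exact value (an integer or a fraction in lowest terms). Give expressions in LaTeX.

Ratio r(k) = (k + 1)*(k + 5)*(3*k + 16)/((k + 4)*(k + 7)*(3*k + 13)).
So A=k + 1 and B=k + 7, with C=k**2 + 25*k/3 + 52/3.
Key eq: (k + 1)·f(k+1) = (k + 6)·f(k) + (k**2 + 25*k/3 + 52/3).
Degrees (1,1,2) ⇒ d ≤ 5.
A polynomial solution: f(k) = k*(k + 3)*(k + 4)*(k**2 + 8*k + 17)/30.
Then R = B(k−1)f/C = k*(k + 3)*(k + 6)*(k**2 + 8*k + 17)/(10*(3*k + 13)), so s_k = R(k)·t_k = 2*k*(-k**2 - 8*k - 17)/(5*(k**3 + 8*k**2 + 17*k + 10)).
Verify: 4*(-3*k - 13)/(k**5 + 17*k**4 + 107*k**3 + 307*k**2 + 396*k + 180) matches t_k.
Sum = s_(10) − s_(1); s_(10) = -197/495, s_(1) = -13/45 ⇒ -6/55.

Σ = -6/55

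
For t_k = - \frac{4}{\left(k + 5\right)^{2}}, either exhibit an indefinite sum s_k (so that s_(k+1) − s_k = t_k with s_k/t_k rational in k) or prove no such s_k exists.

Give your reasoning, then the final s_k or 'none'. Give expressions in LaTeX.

Ratio r(k) = (k + 5)**2/(k + 6)**2.
So A=k**2 + 10*k + 25 and B=k**2 + 12*k + 36, with C=1.
Set up (k**2 + 10*k + 25)·f(k+1) − (k**2 + 10*k + 25)·f(k) − (1) = 0.
d = 0 from the (2,2,0) case.
Generic f = c0 gives residual -1; -1 = 0 cannot hold, so t_k is not Gosper-summable.

none — t_k is not Gosper-summable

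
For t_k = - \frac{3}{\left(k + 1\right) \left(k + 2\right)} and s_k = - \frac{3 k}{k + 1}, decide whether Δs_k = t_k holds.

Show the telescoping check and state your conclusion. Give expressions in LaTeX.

Valid: the claim telescopes to t_k.

s_(k+1) = 3*(-k - 1)/(k + 2)
s_(k+1) − s_k = -3/(k**2 + 3*k + 2)
(s_(k+1) − s_k) − t_k = 0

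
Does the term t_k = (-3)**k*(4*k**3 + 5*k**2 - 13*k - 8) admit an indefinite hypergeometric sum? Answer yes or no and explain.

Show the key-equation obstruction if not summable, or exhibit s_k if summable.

Compute t_(k+1)/t_k: get 3*(-4*k**3 - 17*k**2 - 9*k + 12)/(4*k**3 + 5*k**2 - 13*k - 8).
Factor: A=-3; B=1; C=k**3 + 5*k**2/4 - 13*k/4 - 2.
Solve (-3)·f(k+1) − (1)·f(k) = k**3 + 5*k**2/4 - 13*k/4 - 2.
Degrees (0,0,3) ⇒ d ≤ 3.
Solve for f: f(k) = -(k**3 - k**2 - 4*k + 1)/4 (degree 3 ≤ 3).
R(k) = B(k−1)·f(k)/C(k) = -(k**3 - k**2 - 4*k + 1)/(4*k**3 + 5*k**2 - 13*k - 8); s_k = R·t_k = (-3)**k*(-k**3 + k**2 + 4*k - 1).
Check: Δs_k = (-3)**k*(4*k**3 + 5*k**2 - 13*k - 8). ✓

Yes. s_k = (-3)**k*(-k**3 + k**2 + 4*k - 1).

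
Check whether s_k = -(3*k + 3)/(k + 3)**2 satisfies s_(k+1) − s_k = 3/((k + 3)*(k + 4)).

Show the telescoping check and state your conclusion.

s_(k+1) = 3*(-k - 2)/(k + 4)**2
s_(k+1) − s_k = 3*(k**2 + 3*k - 2)/(k**4 + 14*k**3 + 73*k**2 + 168*k + 144)
(s_(k+1) − s_k) − t_k = 6*(-2*k - 7)/(k**4 + 14*k**3 + 73*k**2 + 168*k + 144)

Invalid: residual 6*(-2*k - 7)/(k**4 + 14*k**3 + 73*k**2 + 168*k + 144) ≠ 0.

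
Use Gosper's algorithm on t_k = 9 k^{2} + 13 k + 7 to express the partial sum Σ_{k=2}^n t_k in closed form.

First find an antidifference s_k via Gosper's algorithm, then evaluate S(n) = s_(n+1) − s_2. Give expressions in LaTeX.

S(n) = 3 n^{3} + 11 n^{2} + 15 n - 29

Step 1: r(k) = (9*k**2 + 31*k + 29)/(9*k**2 + 13*k + 7).
Normal form (A,B,C) = (1, 1, k**2 + 13*k/9 + 7/9).
Need (1)·f(k+1) − (1)·f(k) = k**2 + 13*k/9 + 7/9.
From deg A=0, deg B=0, deg C=2: d=3.
Coefficient equations give f(k) = k*(3*k**2 + 2*k + 2)/9.
Get s_k = R·t_k = k*(3*k**2 + 2*k + 2) with R(k) = B(k−1)f(k)/C(k) = k*(3*k**2 + 2*k + 2)/(9*k**2 + 13*k + 7).
s_(k+1) − s_k = 9*k**2 + 13*k + 7 = t_k.
Σ_(k=2)^n t_k = s_(n+1) − s_(2) = (3*n**3 + 11*n**2 + 15*n + 7) − (36), i.e. 3*n**3 + 11*n**2 + 15*n - 29.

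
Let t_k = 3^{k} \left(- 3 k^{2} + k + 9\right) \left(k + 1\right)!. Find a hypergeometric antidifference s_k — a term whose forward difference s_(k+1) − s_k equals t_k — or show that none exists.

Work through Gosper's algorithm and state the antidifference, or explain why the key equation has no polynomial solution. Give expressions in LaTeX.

The ratio is 3*(k + 2)*(k - 3*(k + 1)**2 + 10)/(-3*k**2 + k + 9).
Take A(k)=3*k + 6, B(k)=1, C(k)=k**2 - k/3 - 3.
Solve (3*k + 6)·f(k+1) − (1)·f(k) = k**2 - k/3 - 3.
deg f ≤ 1 (via 1,0,2).
Solving with deg f ≤ 1: f(k) = (k - 3)/3.
Certificate R = B(k−1)f/C = (k - 3)/(3*k**2 - k - 9) gives s_k = -3**k*(k - 3)*factorial(k + 1).
Verify: 3**k*(-3*k**2 + k + 9)*factorial(k + 1) matches t_k.

s_k = - 3^{k} \left(k - 3\right) \left(k + 1\right)!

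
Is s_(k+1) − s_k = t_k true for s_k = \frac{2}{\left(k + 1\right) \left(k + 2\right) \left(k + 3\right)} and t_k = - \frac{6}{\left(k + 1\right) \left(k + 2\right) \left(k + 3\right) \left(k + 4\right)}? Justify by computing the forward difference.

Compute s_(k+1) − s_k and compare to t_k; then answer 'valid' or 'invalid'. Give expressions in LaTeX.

valid (s_(k+1) − s_k reduces to t_k)

s_(k+1) = 2/((k + 2)*(k + 3)*(k + 4))
s_(k+1) − s_k = -6/((k + 1)*(k + 2)*(k + 3)*(k + 4))
(s_(k+1) − s_k) − t_k = 0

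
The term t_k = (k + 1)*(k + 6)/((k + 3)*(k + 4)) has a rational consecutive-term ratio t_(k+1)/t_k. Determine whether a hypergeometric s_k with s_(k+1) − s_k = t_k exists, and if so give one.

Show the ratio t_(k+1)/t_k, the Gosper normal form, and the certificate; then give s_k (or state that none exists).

r(k) = (k + 2)*(k + 3)*(k + 7)/((k + 1)*(k + 5)*(k + 6)) after simplifying.
So A=k + 3 and B=k + 5, with C=k**2 + 7*k + 6.
f must satisfy (k + 3)·f(k+1) − (k + 4)·f(k) = k**2 + 7*k + 6.
From deg A=1, deg B=1, deg C=2: d=2.
Solving with deg f ≤ 2: f(k) = k*(k + 1).
So s_k = (B(k−1)f/C)·t_k = (k*(k + 4)/(k + 6))·t_k = k*(k + 1)/(k + 3).
s_(k+1) − s_k = (k**2 + 7*k + 6)/(k**2 + 7*k + 12) = t_k.

s_k = k*(k + 1)/(k + 3)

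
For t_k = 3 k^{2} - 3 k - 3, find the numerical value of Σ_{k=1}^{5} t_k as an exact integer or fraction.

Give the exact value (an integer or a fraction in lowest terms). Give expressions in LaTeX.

Σ = 105

r(k) = (k**2 + k - 1)/(k**2 - k - 1) after simplifying.
Normal form (A,B,C) = (1, 1, k**2 - k - 1).
Set up (1)·f(k+1) − (1)·f(k) − (k**2 - k - 1) = 0.
d = 3 from the (0,0,2) case.
Coefficient equations give f(k) = k*(k**2 - 3*k - 1)/3.
R(k) = B(k−1)·f(k)/C(k) = k*(k**2 - 3*k - 1)/(3*(k**2 - k - 1)); s_k = R·t_k = k*(k**2 - 3*k - 1).
s_(k+1) − s_k = 3*k**2 - 3*k - 3 = t_k.
Telescoping: Σ = s_(6) − s_(1) = 102 − (-3) = 105.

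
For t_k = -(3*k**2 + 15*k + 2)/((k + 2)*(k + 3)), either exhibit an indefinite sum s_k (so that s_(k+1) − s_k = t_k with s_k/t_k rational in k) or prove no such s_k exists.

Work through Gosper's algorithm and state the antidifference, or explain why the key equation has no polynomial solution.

Ratio r(k) = (k + 2)*(15*k + 3*(k + 1)**2 + 17)/((k + 4)*(3*k**2 + 15*k + 2)).
Gosper form: A/B · C(k+1)/C(k) with A=k + 2, B=k + 4, C=k**2 + 5*k + 2/3.
Key eq: (k + 2)·f(k+1) = (k + 3)·f(k) + (k**2 + 5*k + 2/3).
Degrees (1,1,2) ⇒ d ≤ 2.
A polynomial solution: f(k) = k*(3*k - 2)/3.
Get s_k = R·t_k = k*(2 - 3*k)/(k + 2) with R(k) = B(k−1)f(k)/C(k) = k*(k + 3)*(3*k - 2)/(3*k**2 + 15*k + 2).
Verify: (-3*k**2 - 15*k - 2)/(k**2 + 5*k + 6) matches t_k.

s_k = k*(2 - 3*k)/(k + 2)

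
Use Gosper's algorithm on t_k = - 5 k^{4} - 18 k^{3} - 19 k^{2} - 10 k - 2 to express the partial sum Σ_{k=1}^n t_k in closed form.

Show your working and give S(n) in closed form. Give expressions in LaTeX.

The ratio is (5*k**4 + 38*k**3 + 103*k**2 + 122*k + 54)/(5*k**4 + 18*k**3 + 19*k**2 + 10*k + 2).
So A=1 and B=1, with C=k**4 + 18*k**3/5 + 19*k**2/5 + 2*k + 2/5.
Set up (1)·f(k+1) − (1)·f(k) − (k**4 + 18*k**3/5 + 19*k**2/5 + 2*k + 2/5) = 0.
From deg A=0, deg B=0, deg C=4: d=5.
Coefficient equations give f(k) = k**3*(k**2 + 2*k - 1)/5.
Get s_k = R·t_k = k**3*(-k**2 - 2*k + 1) with R(k) = B(k−1)f(k)/C(k) = k**3*(k**2 + 2*k - 1)/(5*k**4 + 18*k**3 + 19*k**2 + 10*k + 2).
Δs = -5*k**4 - 18*k**3 - 19*k**2 - 10*k - 2, as required.
s_(n+1) = -n**5 - 7*n**4 - 17*n**3 - 19*n**2 - 10*n - 2 and s_(1) = -2, so S(n) = n*(-n**4 - 7*n**3 - 17*n**2 - 19*n - 10).

S(n) = n \left(- n^{4} - 7 n^{3} - 17 n^{2} - 19 n - 10\right)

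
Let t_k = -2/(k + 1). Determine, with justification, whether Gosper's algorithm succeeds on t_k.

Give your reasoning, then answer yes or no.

Compute t_(k+1)/t_k: get (k + 1)/(k + 2).
Normal form (A,B,C) = (k + 1, k + 2, 1).
Key eq: (k + 1)·f(k+1) = (k + 1)·f(k) + (1).
deg f ≤ 0 (via 1,1,0).
Put f(k) = c0: A·f(k+1) − B(k−1)·f(k) − C = -1; need -1 = 0 — inconsistent ⇒ no f, not summable.

No; the coefficient equations for f are inconsistent.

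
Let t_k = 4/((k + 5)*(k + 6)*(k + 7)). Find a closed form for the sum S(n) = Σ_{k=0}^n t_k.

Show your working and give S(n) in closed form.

S(n) = (n**2 + 13*n + 12)/(15*(n**2 + 13*n + 42))

r(k) = (k + 5)/(k + 8) after simplifying.
So A=k + 5 and B=k + 8, with C=1.
Solve (k + 5)·f(k+1) − (k + 7)·f(k) = 1.
Bound: deg f ≤ 2.
Match coefficients ⇒ f(k) = k*(k + 11)/60.
So s_k = (B(k−1)f/C)·t_k = (k*(k + 7)*(k + 11)/60)·t_k = k*(k + 11)/(15*(k + 5)*(k + 6)).
Check: Δs_k = 4/(k**3 + 18*k**2 + 107*k + 210). ✓
Evaluate: s_(n+1) = (n**2 + 13*n + 12)/(15*(n**2 + 13*n + 42)); subtract s_(0) = 0 ⇒ S(n) = (n**2 + 13*n + 12)/(15*(n**2 + 13*n + 42)).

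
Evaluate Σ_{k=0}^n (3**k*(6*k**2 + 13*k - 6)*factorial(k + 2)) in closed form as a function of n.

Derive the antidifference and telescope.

S(n) = 6*3**n*n*factorial(n + 3) - 3*3**n*factorial(n + 3) + 6

Step 1: r(k) = 3*(6*k**3 + 43*k**2 + 88*k + 39)/(6*k**2 + 13*k - 6).
Gosper form: A/B · C(k+1)/C(k) with A=3*k + 9, B=1, C=k**2 + 13*k/6 - 1.
Set up (3*k + 9)·f(k+1) − (1)·f(k) − (k**2 + 13*k/6 - 1) = 0.
d = 1 from the (1,0,2) case.
Match coefficients ⇒ f(k) = (2*k - 3)/6.
Then R = B(k−1)f/C = (2*k - 3)/(6*k**2 + 13*k - 6), so s_k = R(k)·t_k = 3**k*(2*k - 3)*factorial(k + 2).
Verify: 3**k*(6*k**2 + 13*k - 6)*factorial(k + 2) matches t_k.
Evaluate: s_(n+1) = 3**(n + 1)*(2*n - 1)*factorial(n + 3); subtract s_(0) = -6 ⇒ S(n) = 6*3**n*n*factorial(n + 3) - 3*3**n*factorial(n + 3) + 6.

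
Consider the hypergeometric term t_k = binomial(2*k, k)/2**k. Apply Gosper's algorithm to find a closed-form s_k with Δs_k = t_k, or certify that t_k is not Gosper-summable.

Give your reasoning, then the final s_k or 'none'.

Compute t_(k+1)/t_k: get (2*k + 1)/(k + 1).
So A=2*k + 1 and B=k + 1, with C=1.
Solve (2*k + 1)·f(k+1) − (k)·f(k) = 1.
From deg A=1, deg B=1, deg C=0: d=-1.
Bound -1 < 0, so the key equation has no polynomial solution.

none — t_k is not Gosper-summable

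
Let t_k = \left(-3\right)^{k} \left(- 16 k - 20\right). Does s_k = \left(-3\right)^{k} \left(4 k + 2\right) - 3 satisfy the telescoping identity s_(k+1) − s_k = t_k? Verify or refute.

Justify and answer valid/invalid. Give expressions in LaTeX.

Valid: the claim telescopes to t_k.

s_(k+1) = -6*(-3)**k*(2*k + 3) - 3
s_(k+1) − s_k = (-3)**k*(-16*k - 20)
(s_(k+1) − s_k) − t_k = 0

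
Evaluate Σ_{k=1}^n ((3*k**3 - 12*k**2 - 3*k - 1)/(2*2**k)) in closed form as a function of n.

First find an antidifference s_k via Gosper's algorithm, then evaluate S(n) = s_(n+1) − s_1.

Ratio r(k) = (3*k**3 - 3*k**2 - 18*k - 13)/(2*(3*k**3 - 12*k**2 - 3*k - 1)).
Normal form (A,B,C) = (1/2, 1, k**3 - 4*k**2 - k - 1/3).
f must satisfy (1/2)·f(k+1) − (1)·f(k) = k**3 - 4*k**2 - k - 1/3.
From deg A=0, deg B=0, deg C=3: d=3.
A polynomial solution: f(k) = -2*(3*k**3 - 3*k**2 - 1)/3.
Get s_k = R·t_k = (-3*k**3 + 3*k**2 + 1)/2**k with R(k) = B(k−1)f(k)/C(k) = -2*(3*k**3 - 3*k**2 - 1)/(3*k**3 - 12*k**2 - 3*k - 1).
Verify: (3*k**3 - 12*k**2 - 3*k - 1)/(2*2**k) matches t_k.
Evaluate: s_(n+1) = 2**(-n - 1)*(-3*n**3 - 6*n**2 - 3*n + 1); subtract s_(1) = 1/2 ⇒ S(n) = 2**(-n - 1)*(-2**n - 3*n**3 - 6*n**2 - 3*n + 1).

S(n) = 2**(-n - 1)*(-2**n - 3*n**3 - 6*n**2 - 3*n + 1)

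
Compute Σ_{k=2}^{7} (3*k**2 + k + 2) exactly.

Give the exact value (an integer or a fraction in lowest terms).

Σ = 456

Ratio r(k) = (k + 3*(k + 1)**2 + 3)/(3*k**2 + k + 2).
Factor: A=1; B=1; C=k**2 + k/3 + 2/3.
Need (1)·f(k+1) − (1)·f(k) = k**2 + k/3 + 2/3.
Bound: deg f ≤ 3.
Match coefficients ⇒ f(k) = k*(k**2 - k + 2)/3.
So s_k = (B(k−1)f/C)·t_k = (k*(k**2 - k + 2)/(3*k**2 + k + 2))·t_k = k*(k**2 - k + 2).
Δs = 3*k**2 + k + 2, as required.
Evaluate s at k=8 and k=2: 464 and 8; difference 456.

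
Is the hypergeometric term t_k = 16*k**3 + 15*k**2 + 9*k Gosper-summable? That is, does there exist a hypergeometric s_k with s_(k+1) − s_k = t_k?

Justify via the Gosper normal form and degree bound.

Yes. s_k = k*(4*k**3 - 3*k**2 + k - 2).

Compute t_(k+1)/t_k: get (16*k**3 + 63*k**2 + 87*k + 40)/(k*(16*k**2 + 15*k + 9)).
A = 1, B = 1, C = k**3 + 15*k**2/16 + 9*k/16.
f must satisfy (1)·f(k+1) − (1)·f(k) = k**3 + 15*k**2/16 + 9*k/16.
Bound: deg f ≤ 4.
Solve for f: f(k) = k*(k - 1)*(4*k**2 + k + 2)/16 (degree 4 ≤ 4).
Certificate R = B(k−1)f/C = (k - 1)*(4*k**2 + k + 2)/(16*k**2 + 15*k + 9) gives s_k = k*(4*k**3 - 3*k**2 + k - 2).
Δs = k*(16*k**2 + 15*k + 9), as required.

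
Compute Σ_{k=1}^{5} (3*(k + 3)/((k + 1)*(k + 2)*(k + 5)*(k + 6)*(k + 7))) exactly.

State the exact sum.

Compute t_(k+1)/t_k: get (k + 1)*(k + 4)*(k + 5)/((k + 3)**2*(k + 8)).
A = k + 1, B = k + 8, C = k**3 + 10*k**2 + 33*k + 36.
Solve (k + 1)·f(k+1) − (k + 7)·f(k) = k**3 + 10*k**2 + 33*k + 36.
d = 6 from the (1,1,3) case.
Solve for f: f(k) = k*(k + 2)*(k + 3)*(k + 4)*(k**2 + 12*k + 41)/90 (degree 6 ≤ 6).
So s_k = (B(k−1)f/C)·t_k = (k*(k + 2)*(k + 7)*(k**2 + 12*k + 41)/(90*(k + 3)))·t_k = k*(k**2 + 12*k + 41)/(30*(k**3 + 12*k**2 + 41*k + 30)).
Δs = 3*(k + 3)/(k**5 + 21*k**4 + 163*k**3 + 567*k**2 + 844*k + 420), as required.
Σ_(k=1)^(5) t_k = s_(6) − s_(1) = 149/4620 − (3/140) = 5/462.

Σ = 5/462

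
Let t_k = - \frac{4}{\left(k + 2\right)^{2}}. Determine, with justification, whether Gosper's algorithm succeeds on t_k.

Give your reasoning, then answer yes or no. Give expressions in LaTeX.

Compute t_(k+1)/t_k: get (k + 2)**2/(k + 3)**2.
So A=k**2 + 4*k + 4 and B=k**2 + 6*k + 9, with C=1.
Need (k**2 + 4*k + 4)·f(k+1) − (k**2 + 4*k + 4)·f(k) = 1.
Bound: deg f ≤ 0.
Generic f = c0 gives residual -1; -1 = 0 cannot hold, so t_k is not Gosper-summable.

No — key equation has no polynomial f.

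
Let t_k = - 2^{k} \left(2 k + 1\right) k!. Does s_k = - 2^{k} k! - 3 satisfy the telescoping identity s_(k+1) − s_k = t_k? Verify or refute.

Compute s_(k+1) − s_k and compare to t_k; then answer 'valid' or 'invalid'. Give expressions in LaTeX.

valid; difference matches t_k

s_(k+1) = -2**(k + 1)*factorial(k + 1) - 3
s_(k+1) − s_k = -2**k*(2*k + 1)*factorial(k)
(s_(k+1) − s_k) − t_k = 0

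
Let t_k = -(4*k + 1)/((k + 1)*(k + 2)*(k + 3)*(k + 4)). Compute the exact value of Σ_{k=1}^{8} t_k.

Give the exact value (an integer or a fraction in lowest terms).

Σ = -73/660

The ratio is (k + 1)*(4*k + 5)/((k + 5)*(4*k + 1)).
Factor: A=k + 1; B=k + 5; C=k + 1/4.
Set up (k + 1)·f(k+1) − (k + 4)·f(k) − (k + 1/4) = 0.
deg f ≤ 3 (via 1,1,1).
Solving with deg f ≤ 3: f(k) = k*(k**2 + 6*k - 1)/24.
Certificate R = B(k−1)f/C = k*(k + 4)*(k**2 + 6*k - 1)/(6*(4*k + 1)) gives s_k = k*(-k**2 - 6*k + 1)/(6*(k + 1)*(k + 2)*(k + 3)).
Check: Δs_k = (-4*k - 1)/(k**4 + 10*k**3 + 35*k**2 + 50*k + 24). ✓
Sum = s_(9) − s_(1); s_(9) = -67/440, s_(1) = -1/24 ⇒ -73/660.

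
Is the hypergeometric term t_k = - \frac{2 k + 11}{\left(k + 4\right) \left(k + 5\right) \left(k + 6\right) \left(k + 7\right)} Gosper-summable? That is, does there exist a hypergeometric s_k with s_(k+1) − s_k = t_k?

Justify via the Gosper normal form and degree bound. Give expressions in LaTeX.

Yes. s_k = \frac{k \left(- k - 10\right)}{24 \left(k^{2} + 10 k + 24\right)}.

Ratio r(k) = (k + 4)*(2*k + 13)/((k + 8)*(2*k + 11)).
Gosper form: A/B · C(k+1)/C(k) with A=k + 4, B=k + 8, C=k + 11/2.
Set up (k + 4)·f(k+1) − (k + 7)·f(k) − (k + 11/2) = 0.
Degrees (1,1,1) ⇒ d ≤ 3.
Match coefficients ⇒ f(k) = k*(k + 5)*(k + 10)/48.
Certificate R = B(k−1)f/C = k*(k + 5)*(k + 7)*(k + 10)/(24*(2*k + 11)) gives s_k = k*(-k - 10)/(24*(k**2 + 10*k + 24)).
Δs = (-2*k - 11)/(k**4 + 22*k**3 + 179*k**2 + 638*k + 840), as required.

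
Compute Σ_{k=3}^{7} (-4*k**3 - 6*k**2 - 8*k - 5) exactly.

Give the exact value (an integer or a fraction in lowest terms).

Σ = -4135

Compute t_(k+1)/t_k: get (4*k**3 + 18*k**2 + 32*k + 23)/(4*k**3 + 6*k**2 + 8*k + 5).
A = 1, B = 1, C = k**3 + 3*k**2/2 + 2*k + 5/4.
Need (1)·f(k+1) − (1)·f(k) = k**3 + 3*k**2/2 + 2*k + 5/4.
Degrees (0,0,3) ⇒ d ≤ 4.
A polynomial solution: f(k) = k*(k**3 + 2*k + 2)/4.
Get s_k = R·t_k = k*(-k**3 - 2*k - 2) with R(k) = B(k−1)f(k)/C(k) = k*(k**3 + 2*k + 2)/(4*k**3 + 6*k**2 + 8*k + 5).
Verify: -4*k**3 - 6*k**2 - 8*k - 5 matches t_k.
Sum = s_(8) − s_(3); s_(8) = -4240, s_(3) = -105 ⇒ -4135.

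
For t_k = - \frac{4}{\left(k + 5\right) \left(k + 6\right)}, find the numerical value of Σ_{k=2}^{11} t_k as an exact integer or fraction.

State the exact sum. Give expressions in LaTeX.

Σ = -40/119

Step 1: r(k) = (k + 5)/(k + 7).
Gosper form: A/B · C(k+1)/C(k) with A=k + 5, B=k + 7, C=1.
Set up (k + 5)·f(k+1) − (k + 6)·f(k) − (1) = 0.
Bound: deg f ≤ 1.
Solve for f: f(k) = k/5 (degree 1 ≤ 1).
Certificate R = B(k−1)f/C = k*(k + 6)/5 gives s_k = -4*k/(5*k + 25).
s_(k+1) − s_k = -4/(k**2 + 11*k + 30) = t_k.
Evaluate s at k=12 and k=2: -48/85 and -8/35; difference -40/119.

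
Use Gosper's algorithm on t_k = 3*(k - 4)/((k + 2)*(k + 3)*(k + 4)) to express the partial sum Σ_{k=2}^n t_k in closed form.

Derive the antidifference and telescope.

t_(k+1)/t_k = (k - 3)*(k + 2)/((k - 4)*(k + 5)).
Factor: A=k + 2; B=k + 5; C=k - 4.
Key eq: (k + 2)·f(k+1) = (k + 4)·f(k) + (k - 4).
From deg A=1, deg B=1, deg C=1: d=2.
Solve for f: f(k) = -k*(k + 11)/6 (degree 2 ≤ 2).
R(k) = B(k−1)·f(k)/C(k) = -k*(k + 4)*(k + 11)/(6*(k - 4)); s_k = R·t_k = k*(-k - 11)/(2*(k + 2)*(k + 3)).
Check: Δs_k = 3*(k - 4)/(k**3 + 9*k**2 + 26*k + 24). ✓
Telescope: S(n) = s_(n+1) − s_(2) = (-n**2 - 13*n - 12)/(2*(n**2 + 7*n + 12)) − (-13/20) = 3*(n**2 - 13*n + 12)/(20*(n**2 + 7*n + 12)).

S(n) = 3*(n**2 - 13*n + 12)/(20*(n**2 + 7*n + 12))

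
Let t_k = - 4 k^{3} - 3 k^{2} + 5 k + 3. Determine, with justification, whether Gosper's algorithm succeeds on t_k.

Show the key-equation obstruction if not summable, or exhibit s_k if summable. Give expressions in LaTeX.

r(k) = (4*k**3 + 15*k**2 + 13*k - 1)/(4*k**3 + 3*k**2 - 5*k - 3) after simplifying.
Factor: A=1; B=1; C=k**3 + 3*k**2/4 - 5*k/4 - 3/4.
Solve (1)·f(k+1) − (1)·f(k) = k**3 + 3*k**2/4 - 5*k/4 - 3/4.
From deg A=0, deg B=0, deg C=3: d=4.
Coefficient equations give f(k) = k**2*(k**2 - k - 3)/4.
R(k) = B(k−1)·f(k)/C(k) = k**2*(k**2 - k - 3)/(4*k**3 + 3*k**2 - 5*k - 3); s_k = R·t_k = k**2*(-k**2 + k + 3).
Δs = -4*k**3 - 3*k**2 + 5*k + 3, as required.

Yes. s_k = k^{2} \left(- k^{2} + k + 3\right).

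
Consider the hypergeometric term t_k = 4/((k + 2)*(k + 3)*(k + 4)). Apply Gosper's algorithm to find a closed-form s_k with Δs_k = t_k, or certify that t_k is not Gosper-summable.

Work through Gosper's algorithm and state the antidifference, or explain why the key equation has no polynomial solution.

r(k) = (k + 2)/(k + 5) after simplifying.
Factor: A=k + 2; B=k + 5; C=1.
Key eq: (k + 2)·f(k+1) = (k + 4)·f(k) + (1).
From deg A=1, deg B=1, deg C=0: d=2.
Coefficient equations give f(k) = k*(k + 5)/12.
So s_k = (B(k−1)f/C)·t_k = (k*(k + 4)*(k + 5)/12)·t_k = k*(k + 5)/(3*(k + 2)*(k + 3)).
s_(k+1) − s_k = 4/(k**3 + 9*k**2 + 26*k + 24) = t_k.

s_k = k*(k + 5)/(3*(k + 2)*(k + 3))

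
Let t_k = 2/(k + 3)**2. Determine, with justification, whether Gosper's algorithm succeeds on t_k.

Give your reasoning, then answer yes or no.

The ratio is (k + 3)**2/(k + 4)**2.
Gosper form: A/B · C(k+1)/C(k) with A=k**2 + 6*k + 9, B=k**2 + 8*k + 16, C=1.
Set up (k**2 + 6*k + 9)·f(k+1) − (k**2 + 6*k + 9)·f(k) − (1) = 0.
From deg A=2, deg B=2, deg C=0: d=0.
Generic f = c0 gives residual -1; -1 = 0 cannot hold, so t_k is not Gosper-summable.

No — the linear system for f has no solution.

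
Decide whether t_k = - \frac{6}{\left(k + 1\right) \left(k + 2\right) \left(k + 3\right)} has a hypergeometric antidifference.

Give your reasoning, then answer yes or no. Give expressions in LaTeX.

t_(k+1)/t_k = (k + 1)/(k + 4).
Factor: A=k + 1; B=k + 4; C=1.
Set up (k + 1)·f(k+1) − (k + 3)·f(k) − (1) = 0.
deg f ≤ 2 (via 1,1,0).
A polynomial solution: f(k) = k*(k + 3)/4.
Get s_k = R·t_k = 3*k*(-k - 3)/(2*(k + 1)*(k + 2)) with R(k) = B(k−1)f(k)/C(k) = k*(k + 3)**2/4.
Check: Δs_k = -6/(k**3 + 6*k**2 + 11*k + 6). ✓

Yes. s_k = \frac{3 k \left(- k - 3\right)}{2 \left(k + 1\right) \left(k + 2\right)}.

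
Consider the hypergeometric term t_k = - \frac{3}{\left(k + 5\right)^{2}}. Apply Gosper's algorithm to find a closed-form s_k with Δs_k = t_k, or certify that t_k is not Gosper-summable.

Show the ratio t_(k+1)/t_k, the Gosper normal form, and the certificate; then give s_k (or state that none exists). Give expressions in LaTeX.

none (Gosper's algorithm certifies no s_k)

r(k) = (k + 5)**2/(k + 6)**2 after simplifying.
Factor: A=k**2 + 10*k + 25; B=k**2 + 12*k + 36; C=1.
Need (k**2 + 10*k + 25)·f(k+1) − (k**2 + 10*k + 25)·f(k) = 1.
Bound: deg f ≤ 0.
f = c0 ⇒ A·f(k+1) − B(k−1)·f(k) − C = -1. The system {-1 = 0} is inconsistent; no antidifference.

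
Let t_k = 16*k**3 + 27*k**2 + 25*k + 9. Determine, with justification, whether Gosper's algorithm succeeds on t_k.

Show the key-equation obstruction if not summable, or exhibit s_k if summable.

Step 1: r(k) = (16*k**3 + 75*k**2 + 127*k + 77)/(16*k**3 + 27*k**2 + 25*k + 9).
Take A(k)=1, B(k)=1, C(k)=k**3 + 27*k**2/16 + 25*k/16 + 9/16.
Set up (1)·f(k+1) − (1)·f(k) − (k**3 + 27*k**2/16 + 25*k/16 + 9/16) = 0.
Degrees (0,0,3) ⇒ d ≤ 4.
Solve for f: f(k) = k*(4*k**3 + k**2 + 3*k + 1)/16 (degree 4 ≤ 4).
Certificate R = B(k−1)f/C = k*(4*k**3 + k**2 + 3*k + 1)/(16*k**3 + 27*k**2 + 25*k + 9) gives s_k = k*(4*k**3 + k**2 + 3*k + 1).
s_(k+1) − s_k = 16*k**3 + 27*k**2 + 25*k + 9 = t_k.

Yes. s_k = k*(4*k**3 + k**2 + 3*k + 1).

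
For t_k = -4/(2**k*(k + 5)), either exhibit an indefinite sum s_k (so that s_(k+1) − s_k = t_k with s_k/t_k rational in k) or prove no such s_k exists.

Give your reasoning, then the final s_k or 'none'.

Compute t_(k+1)/t_k: get (k + 5)/(2*(k + 6)).
Take A(k)=k/2 + 5/2, B(k)=k + 6, C(k)=1.
Set up (k/2 + 5/2)·f(k+1) − (k + 5)·f(k) − (1) = 0.
Degrees (1,1,0) ⇒ d ≤ -1.
deg f ≤ -1 is impossible — no certificate.

no hypergeometric antidifference exists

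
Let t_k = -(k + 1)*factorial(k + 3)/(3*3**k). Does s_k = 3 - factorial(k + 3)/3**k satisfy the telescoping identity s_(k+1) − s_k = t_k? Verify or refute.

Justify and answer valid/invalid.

s_(k+1) = -3**(-k - 1)*factorial(k + 4) + 3
s_(k+1) − s_k = -(k + 1)*factorial(k + 3)/(3*3**k)
(s_(k+1) − s_k) − t_k = 0

valid (s_(k+1) − s_k reduces to t_k)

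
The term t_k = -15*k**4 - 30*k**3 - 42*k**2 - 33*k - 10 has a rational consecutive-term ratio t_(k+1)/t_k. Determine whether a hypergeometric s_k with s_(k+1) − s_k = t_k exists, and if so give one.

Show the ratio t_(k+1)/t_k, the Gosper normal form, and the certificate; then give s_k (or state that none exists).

The ratio is (15*k**4 + 90*k**3 + 222*k**2 + 267*k + 130)/(15*k**4 + 30*k**3 + 42*k**2 + 33*k + 10).
Factor: A=1; B=1; C=k**4 + 2*k**3 + 14*k**2/5 + 11*k/5 + 2/3.
f must satisfy (1)·f(k+1) − (1)·f(k) = k**4 + 2*k**3 + 14*k**2/5 + 11*k/5 + 2/3.
Degrees (0,0,4) ⇒ d ≤ 5.
Solving with deg f ≤ 5: f(k) = k**2*(3*k**3 + 4*k + 3)/15.
Then R = B(k−1)f/C = k**2*(3*k**3 + 4*k + 3)/(15*k**4 + 30*k**3 + 42*k**2 + 33*k + 10), so s_k = R(k)·t_k = k**2*(-3*k**3 - 4*k - 3).
s_(k+1) − s_k = -15*k**4 - 30*k**3 - 42*k**2 - 33*k - 10 = t_k.

s_k = k**2*(-3*k**3 - 4*k - 3)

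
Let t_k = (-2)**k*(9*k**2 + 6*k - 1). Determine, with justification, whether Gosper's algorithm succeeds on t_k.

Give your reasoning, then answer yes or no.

Compute t_(k+1)/t_k: get 2*(-9*k**2 - 24*k - 14)/(9*k**2 + 6*k - 1).
Normal form (A,B,C) = (-2, 1, k**2 + 2*k/3 - 1/9).
Set up (-2)·f(k+1) − (1)·f(k) − (k**2 + 2*k/3 - 1/9) = 0.
deg f ≤ 2 (via 0,0,2).
Solve for f: f(k) = -(k - 1)*(3*k + 1)/9 (degree 2 ≤ 2).
R(k) = B(k−1)·f(k)/C(k) = -(k - 1)*(3*k + 1)/(9*k**2 + 6*k - 1); s_k = R·t_k = (-2)**k*(-3*k**2 + 2*k + 1).
Δs = (-2)**k*(9*k**2 + 6*k - 1), as required.

Yes. s_k = (-2)**k*(-3*k**2 + 2*k + 1).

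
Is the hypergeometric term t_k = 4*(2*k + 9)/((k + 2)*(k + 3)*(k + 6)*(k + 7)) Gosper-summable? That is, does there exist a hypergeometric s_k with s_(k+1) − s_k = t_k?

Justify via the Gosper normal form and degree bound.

Yes. s_k = k*(k + 8)/(3*(k**2 + 8*k + 12)).

t_(k+1)/t_k = (k + 2)*(k + 6)*(2*k + 11)/((k + 4)*(k + 8)*(2*k + 9)).
Normal form (A,B,C) = (k + 2, k + 8, k**3 + 27*k**2/2 + 121*k/2 + 90).
Solve (k + 2)·f(k+1) − (k + 7)·f(k) = k**3 + 27*k**2/2 + 121*k/2 + 90.
From deg A=1, deg B=1, deg C=3: d=5.
Coefficient equations give f(k) = k*(k + 3)*(k + 4)*(k + 5)*(k + 8)/24.
Then R = B(k−1)f/C = k*(k + 3)*(k + 7)*(k + 8)/(12*(2*k + 9)), so s_k = R(k)·t_k = k*(k + 8)/(3*(k**2 + 8*k + 12)).
Δs = 4*(2*k + 9)/(k**4 + 18*k**3 + 113*k**2 + 288*k + 252), as required.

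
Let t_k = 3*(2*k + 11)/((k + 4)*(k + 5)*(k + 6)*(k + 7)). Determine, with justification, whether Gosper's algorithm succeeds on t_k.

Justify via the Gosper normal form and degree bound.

Yes. s_k = k*(k + 10)/(8*(k**2 + 10*k + 24)).

Step 1: r(k) = (k + 4)*(2*k + 13)/((k + 8)*(2*k + 11)).
Take A(k)=k + 4, B(k)=k + 8, C(k)=k + 11/2.
Key eq: (k + 4)·f(k+1) = (k + 7)·f(k) + (k + 11/2).
Degrees (1,1,1) ⇒ d ≤ 3.
Solve for f: f(k) = k*(k + 5)*(k + 10)/48 (degree 3 ≤ 3).
R(k) = B(k−1)·f(k)/C(k) = k*(k + 5)*(k + 7)*(k + 10)/(24*(2*k + 11)); s_k = R·t_k = k*(k + 10)/(8*(k**2 + 10*k + 24)).
Check: Δs_k = 3*(2*k + 11)/(k**4 + 22*k**3 + 179*k**2 + 638*k + 840). ✓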